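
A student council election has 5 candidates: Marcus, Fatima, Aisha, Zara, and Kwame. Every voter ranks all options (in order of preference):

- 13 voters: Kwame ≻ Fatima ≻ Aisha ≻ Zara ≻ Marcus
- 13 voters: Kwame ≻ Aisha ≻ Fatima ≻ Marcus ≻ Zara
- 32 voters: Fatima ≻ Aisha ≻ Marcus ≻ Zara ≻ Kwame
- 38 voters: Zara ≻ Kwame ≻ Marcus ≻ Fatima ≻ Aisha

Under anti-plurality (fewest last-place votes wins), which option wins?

Last-place votes: Marcus 13, Fatima 0, Aisha 38, Zara 13, Kwame 32.
Fatima is ranked last by the fewest voters, so Fatima wins.

Fatima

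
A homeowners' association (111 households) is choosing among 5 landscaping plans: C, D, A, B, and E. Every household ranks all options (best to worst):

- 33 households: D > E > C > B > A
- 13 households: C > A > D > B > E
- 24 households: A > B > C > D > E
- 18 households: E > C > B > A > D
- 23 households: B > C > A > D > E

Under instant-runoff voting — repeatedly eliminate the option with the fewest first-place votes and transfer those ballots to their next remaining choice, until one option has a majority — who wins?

Round 1: C 13, D 33, A 24, B 23, E 18. Eliminate C.
Round 2: D 33, A 37, B 23, E 18. Eliminate E.
Round 3: D 33, A 37, B 41. Eliminate D.
Round 4: A 37, B 74. B has a majority.

B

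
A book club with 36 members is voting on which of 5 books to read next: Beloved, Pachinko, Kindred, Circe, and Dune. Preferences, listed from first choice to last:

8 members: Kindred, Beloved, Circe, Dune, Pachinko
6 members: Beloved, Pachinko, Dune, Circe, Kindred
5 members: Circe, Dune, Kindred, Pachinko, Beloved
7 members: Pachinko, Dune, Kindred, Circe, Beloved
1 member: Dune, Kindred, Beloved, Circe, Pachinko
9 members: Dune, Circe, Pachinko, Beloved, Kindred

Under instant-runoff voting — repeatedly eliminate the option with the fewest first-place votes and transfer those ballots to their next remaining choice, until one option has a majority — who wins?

Round 1: Beloved 6, Pachinko 7, Kindred 8, Circe 5, Dune 10. Eliminate Circe.
Round 2: Beloved 6, Pachinko 7, Kindred 8, Dune 15. Eliminate Beloved.
Round 3: Pachinko 13, Kindred 8, Dune 15. Eliminate Kindred.
Round 4: Pachinko 13, Dune 23. Dune has a majority.

Dune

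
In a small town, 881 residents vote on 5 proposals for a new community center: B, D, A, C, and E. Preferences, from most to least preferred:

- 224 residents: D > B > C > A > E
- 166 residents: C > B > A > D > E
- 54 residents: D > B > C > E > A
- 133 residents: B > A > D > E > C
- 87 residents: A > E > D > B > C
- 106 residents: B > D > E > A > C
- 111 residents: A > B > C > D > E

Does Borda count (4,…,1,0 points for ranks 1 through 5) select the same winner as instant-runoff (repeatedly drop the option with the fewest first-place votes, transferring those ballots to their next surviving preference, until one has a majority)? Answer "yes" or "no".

Borda — scores: B 2708, D 2147, A 1853, C 1442, E 660. Winner: B.
Instant-runoff — R1 B 239, D 278, A 198, C 166, E 0 (E out); R2 B 239, D 278, A 198, C 166 (C out); R3 B 405, D 278, A 198 (A out); R4 B 516, D 365 (B winner). Winner: B.
The two methods agree.

yes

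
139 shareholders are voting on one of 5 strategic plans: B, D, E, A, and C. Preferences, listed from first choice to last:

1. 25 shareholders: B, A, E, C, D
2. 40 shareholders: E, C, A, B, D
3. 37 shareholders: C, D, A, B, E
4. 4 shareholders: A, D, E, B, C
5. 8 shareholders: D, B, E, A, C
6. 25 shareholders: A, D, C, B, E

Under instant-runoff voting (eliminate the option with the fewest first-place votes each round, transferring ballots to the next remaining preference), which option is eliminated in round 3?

Round 1: B 25, D 8, E 40, A 29, C 37. Eliminate D.
Round 2: B 33, E 40, A 29, C 37. Eliminate A.
Round 3: B 33, E 44, C 62. Eliminate B.

B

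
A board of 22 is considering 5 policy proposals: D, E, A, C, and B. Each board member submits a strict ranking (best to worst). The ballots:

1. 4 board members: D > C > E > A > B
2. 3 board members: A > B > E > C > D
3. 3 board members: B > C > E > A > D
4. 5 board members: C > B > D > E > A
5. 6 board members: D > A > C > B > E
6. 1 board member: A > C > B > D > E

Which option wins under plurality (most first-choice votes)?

First-place votes: D 10, E 0, A 4, C 5, B 3.
D has the most first-place votes.

D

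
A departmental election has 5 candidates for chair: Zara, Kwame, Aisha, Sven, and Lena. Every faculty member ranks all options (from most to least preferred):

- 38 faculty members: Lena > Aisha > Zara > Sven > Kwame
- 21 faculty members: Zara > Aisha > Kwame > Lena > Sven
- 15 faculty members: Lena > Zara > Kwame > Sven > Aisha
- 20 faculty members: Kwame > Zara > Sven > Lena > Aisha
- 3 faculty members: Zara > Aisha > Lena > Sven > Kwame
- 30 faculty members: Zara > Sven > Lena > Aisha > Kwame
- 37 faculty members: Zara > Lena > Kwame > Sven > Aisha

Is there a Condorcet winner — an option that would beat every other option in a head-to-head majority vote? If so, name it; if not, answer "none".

Zara

Zara vs Kwame: 144–20 for Zara.
Zara vs Aisha: 126–38 for Zara.
Zara vs Sven: 164–0 for Zara.
Zara vs Lena: 111–53 for Zara.
Zara beats every other option head-to-head.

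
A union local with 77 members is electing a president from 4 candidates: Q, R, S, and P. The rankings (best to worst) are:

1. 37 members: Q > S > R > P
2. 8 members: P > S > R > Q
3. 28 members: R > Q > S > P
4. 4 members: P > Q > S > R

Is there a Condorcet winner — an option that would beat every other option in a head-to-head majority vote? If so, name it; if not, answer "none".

Q

Q vs R: 41–36 for Q.
Q vs S: 69–8 for Q.
Q vs P: 65–12 for Q.
Q beats every other option head-to-head.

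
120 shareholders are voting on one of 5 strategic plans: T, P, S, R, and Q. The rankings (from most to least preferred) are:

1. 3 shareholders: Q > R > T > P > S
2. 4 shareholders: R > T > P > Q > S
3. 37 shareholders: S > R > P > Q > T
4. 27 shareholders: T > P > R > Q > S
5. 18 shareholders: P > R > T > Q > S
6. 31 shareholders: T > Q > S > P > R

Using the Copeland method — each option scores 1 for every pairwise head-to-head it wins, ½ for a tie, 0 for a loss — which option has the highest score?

T

T: beats P, S, and Q; loses to R → score 3.
P: beats R and Q; loses to T and S → score 2.
S: beats P and R; loses to T and Q → score 2.
R: beats T and Q; loses to P and S → score 2.
Q: beats S; loses to T, P, and R → score 1.
T has the best pairwise record.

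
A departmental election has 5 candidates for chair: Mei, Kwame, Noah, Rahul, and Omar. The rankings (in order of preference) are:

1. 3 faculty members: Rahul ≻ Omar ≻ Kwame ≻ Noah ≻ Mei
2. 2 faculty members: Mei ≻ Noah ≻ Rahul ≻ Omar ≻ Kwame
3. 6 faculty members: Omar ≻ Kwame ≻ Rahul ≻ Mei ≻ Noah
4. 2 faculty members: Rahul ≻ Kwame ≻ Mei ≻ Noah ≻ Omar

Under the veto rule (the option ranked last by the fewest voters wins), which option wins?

Rahul

Last-place votes: Mei 3, Kwame 2, Noah 6, Rahul 0, Omar 2.
Rahul is ranked last by the fewest voters, so Rahul wins.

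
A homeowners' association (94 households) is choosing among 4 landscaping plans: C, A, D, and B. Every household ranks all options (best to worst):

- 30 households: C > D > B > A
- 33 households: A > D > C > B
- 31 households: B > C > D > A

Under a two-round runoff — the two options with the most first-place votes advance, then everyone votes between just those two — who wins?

B

Round 1 first-place votes: C 30, A 33, D 0, B 31.
A and B advance.
Runoff: A is preferred to B by 33 voters; B by 61.
B wins the runoff.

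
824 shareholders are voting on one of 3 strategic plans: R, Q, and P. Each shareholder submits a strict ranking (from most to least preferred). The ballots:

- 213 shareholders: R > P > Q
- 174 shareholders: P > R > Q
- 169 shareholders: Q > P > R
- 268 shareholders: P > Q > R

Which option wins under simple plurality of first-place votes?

First-place votes: R 213, Q 169, P 442.
P has the most first-place votes.

P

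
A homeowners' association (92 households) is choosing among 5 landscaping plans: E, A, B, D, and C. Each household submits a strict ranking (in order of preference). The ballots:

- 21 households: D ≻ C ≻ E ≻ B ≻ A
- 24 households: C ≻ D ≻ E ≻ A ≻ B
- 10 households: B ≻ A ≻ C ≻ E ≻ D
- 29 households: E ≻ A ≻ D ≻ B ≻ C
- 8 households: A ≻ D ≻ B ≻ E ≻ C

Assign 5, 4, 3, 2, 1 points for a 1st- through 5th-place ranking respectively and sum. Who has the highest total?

D

E: 21·3 + 24·3 + 10·2 + 29·5 + 8·2 = 316
A: 21·1 + 24·2 + 10·4 + 29·4 + 8·5 = 265
B: 21·2 + 24·1 + 10·5 + 29·2 + 8·3 = 198
D: 21·5 + 24·4 + 10·1 + 29·3 + 8·4 = 330
C: 21·4 + 24·5 + 10·3 + 29·1 + 8·1 = 271
D has the highest Borda score (330).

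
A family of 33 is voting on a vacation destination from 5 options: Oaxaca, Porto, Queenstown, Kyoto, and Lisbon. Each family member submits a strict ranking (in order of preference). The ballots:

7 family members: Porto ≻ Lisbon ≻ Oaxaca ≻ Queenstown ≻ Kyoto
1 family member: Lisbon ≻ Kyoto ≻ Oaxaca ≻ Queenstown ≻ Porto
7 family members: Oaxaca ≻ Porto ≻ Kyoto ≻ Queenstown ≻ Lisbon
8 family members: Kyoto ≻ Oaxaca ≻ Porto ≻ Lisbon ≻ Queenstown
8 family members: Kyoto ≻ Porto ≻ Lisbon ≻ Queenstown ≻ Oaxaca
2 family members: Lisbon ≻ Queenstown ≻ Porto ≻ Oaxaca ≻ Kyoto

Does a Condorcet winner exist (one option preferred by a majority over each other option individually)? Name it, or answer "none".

Kyoto vs Oaxaca: 17–16 for Kyoto.
Kyoto vs Porto: 17–16 for Kyoto.
Kyoto vs Queenstown: 24–9 for Kyoto.
Kyoto vs Lisbon: 23–10 for Kyoto.
Kyoto beats every other option head-to-head.

Kyoto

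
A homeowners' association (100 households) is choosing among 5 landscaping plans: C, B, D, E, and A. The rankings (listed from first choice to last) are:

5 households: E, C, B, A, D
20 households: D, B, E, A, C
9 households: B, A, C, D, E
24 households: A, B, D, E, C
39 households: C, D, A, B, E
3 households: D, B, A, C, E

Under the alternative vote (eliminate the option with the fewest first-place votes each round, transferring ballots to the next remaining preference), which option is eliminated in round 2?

Round 1: C 39, B 9, D 23, E 5, A 24. Eliminate E.
Round 2: C 44, B 9, D 23, A 24. Eliminate B.

B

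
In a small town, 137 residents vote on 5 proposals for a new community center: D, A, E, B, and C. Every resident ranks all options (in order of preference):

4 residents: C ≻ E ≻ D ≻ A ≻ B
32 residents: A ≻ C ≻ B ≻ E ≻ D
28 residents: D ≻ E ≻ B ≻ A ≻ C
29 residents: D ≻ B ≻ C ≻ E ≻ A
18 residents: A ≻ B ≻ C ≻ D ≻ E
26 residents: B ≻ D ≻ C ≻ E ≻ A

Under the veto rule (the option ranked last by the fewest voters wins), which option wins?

Last-place votes: D 32, A 55, E 18, B 4, C 28.
B is ranked last by the fewest voters, so B wins.

B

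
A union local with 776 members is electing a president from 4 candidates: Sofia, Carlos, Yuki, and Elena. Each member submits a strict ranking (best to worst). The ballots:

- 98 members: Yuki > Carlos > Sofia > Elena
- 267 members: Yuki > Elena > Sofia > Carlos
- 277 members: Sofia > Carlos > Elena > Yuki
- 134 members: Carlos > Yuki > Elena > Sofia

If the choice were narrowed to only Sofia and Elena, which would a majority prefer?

Elena

Voters preferring Sofia to Elena: 375; preferring Elena to Sofia: 401.
Elena wins the head-to-head.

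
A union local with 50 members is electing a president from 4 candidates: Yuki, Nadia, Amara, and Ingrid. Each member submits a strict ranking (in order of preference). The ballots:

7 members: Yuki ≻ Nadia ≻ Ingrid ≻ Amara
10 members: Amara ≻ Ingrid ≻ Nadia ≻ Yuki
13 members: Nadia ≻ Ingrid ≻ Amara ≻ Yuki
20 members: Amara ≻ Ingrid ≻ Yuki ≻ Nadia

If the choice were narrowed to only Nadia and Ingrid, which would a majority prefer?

Voters preferring Nadia to Ingrid: 20; preferring Ingrid to Nadia: 30.
Ingrid wins the head-to-head.

Ingrid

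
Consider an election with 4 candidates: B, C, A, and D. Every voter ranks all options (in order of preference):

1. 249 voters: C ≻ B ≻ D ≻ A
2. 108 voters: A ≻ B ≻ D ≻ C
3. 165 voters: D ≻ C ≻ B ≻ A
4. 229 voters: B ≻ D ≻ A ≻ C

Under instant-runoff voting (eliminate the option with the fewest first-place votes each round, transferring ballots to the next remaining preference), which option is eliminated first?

A

Round 1: B 229, C 249, A 108, D 165. Eliminate A.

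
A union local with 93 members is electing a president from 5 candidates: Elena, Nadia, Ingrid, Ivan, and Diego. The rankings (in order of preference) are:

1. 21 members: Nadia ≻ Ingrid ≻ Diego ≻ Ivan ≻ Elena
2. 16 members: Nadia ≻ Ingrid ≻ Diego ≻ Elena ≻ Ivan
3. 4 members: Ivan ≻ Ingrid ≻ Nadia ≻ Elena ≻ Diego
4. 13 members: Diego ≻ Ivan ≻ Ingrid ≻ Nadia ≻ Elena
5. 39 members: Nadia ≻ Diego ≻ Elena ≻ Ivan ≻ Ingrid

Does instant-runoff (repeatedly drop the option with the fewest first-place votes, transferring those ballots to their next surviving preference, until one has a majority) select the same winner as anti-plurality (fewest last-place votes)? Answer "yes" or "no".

Instant-runoff — R1 Elena 0, Nadia 76, Ingrid 0, Ivan 4, Diego 13 (Nadia winner). Winner: Nadia.
Anti-plurality — last-place votes: Elena 34, Nadia 0, Ingrid 39, Ivan 16, Diego 4. Winner: Nadia.
The two methods agree.

yes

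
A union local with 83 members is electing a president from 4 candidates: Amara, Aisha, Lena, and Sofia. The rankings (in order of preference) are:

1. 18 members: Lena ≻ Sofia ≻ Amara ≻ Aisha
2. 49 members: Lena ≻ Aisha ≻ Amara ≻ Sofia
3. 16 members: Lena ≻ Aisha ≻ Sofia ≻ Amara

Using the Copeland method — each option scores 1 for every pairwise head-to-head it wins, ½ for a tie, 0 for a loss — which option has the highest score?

Amara: beats Sofia; loses to Aisha and Lena → score 1.
Aisha: beats Amara and Sofia; loses to Lena → score 2.
Lena: beats Amara, Aisha, and Sofia → score 3.
Sofia: loses to Amara, Aisha, and Lena → score 0.
Lena has the best pairwise record.

Lena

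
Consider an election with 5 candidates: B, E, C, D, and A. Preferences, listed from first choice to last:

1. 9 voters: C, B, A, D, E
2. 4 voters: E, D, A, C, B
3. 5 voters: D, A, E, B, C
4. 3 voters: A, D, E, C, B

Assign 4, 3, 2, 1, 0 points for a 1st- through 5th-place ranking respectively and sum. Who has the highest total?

A

B: 9·3 + 4·0 + 5·1 + 3·0 = 32
E: 9·0 + 4·4 + 5·2 + 3·2 = 32
C: 9·4 + 4·1 + 5·0 + 3·1 = 43
D: 9·1 + 4·3 + 5·4 + 3·3 = 50
A: 9·2 + 4·2 + 5·3 + 3·4 = 53
A has the highest Borda score (53).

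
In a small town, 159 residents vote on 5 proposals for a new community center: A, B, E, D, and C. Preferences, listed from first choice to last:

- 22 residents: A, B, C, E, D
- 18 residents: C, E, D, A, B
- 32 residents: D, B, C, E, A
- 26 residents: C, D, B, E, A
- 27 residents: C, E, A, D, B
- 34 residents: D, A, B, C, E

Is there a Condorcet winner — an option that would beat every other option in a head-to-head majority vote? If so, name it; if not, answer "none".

Checking pairwise contests:
E beats A 103–56.
A beats B 101–58.
B beats E 114–45.
C beats D 93–66.
B beats C 88–71.
Every option loses at least one head-to-head, so there is no Condorcet winner.

none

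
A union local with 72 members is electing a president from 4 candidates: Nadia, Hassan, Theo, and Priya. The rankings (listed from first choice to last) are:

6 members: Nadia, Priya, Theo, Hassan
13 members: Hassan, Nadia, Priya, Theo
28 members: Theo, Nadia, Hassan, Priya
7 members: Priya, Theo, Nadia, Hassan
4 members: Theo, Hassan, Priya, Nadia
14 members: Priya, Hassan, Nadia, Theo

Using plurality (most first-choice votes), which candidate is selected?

Theo

First-place votes: Nadia 6, Hassan 13, Theo 32, Priya 21.
Theo has the most first-place votes.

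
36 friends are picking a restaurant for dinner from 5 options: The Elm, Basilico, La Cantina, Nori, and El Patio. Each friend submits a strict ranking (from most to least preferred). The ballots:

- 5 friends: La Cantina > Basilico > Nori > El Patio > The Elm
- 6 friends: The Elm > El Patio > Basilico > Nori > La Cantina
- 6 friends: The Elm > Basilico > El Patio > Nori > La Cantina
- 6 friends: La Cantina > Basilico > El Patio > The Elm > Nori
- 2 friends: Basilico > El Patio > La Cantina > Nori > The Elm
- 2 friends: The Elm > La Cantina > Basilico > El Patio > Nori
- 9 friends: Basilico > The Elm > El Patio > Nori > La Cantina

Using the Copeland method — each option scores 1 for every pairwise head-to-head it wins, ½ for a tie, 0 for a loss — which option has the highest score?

The Elm: beats La Cantina, Nori, and El Patio; loses to Basilico → score 3.
Basilico: beats The Elm, La Cantina, Nori, and El Patio → score 4.
La Cantina: loses to The Elm, Basilico, Nori, and El Patio → score 0.
Nori: beats La Cantina; loses to The Elm, Basilico, and El Patio → score 1.
El Patio: beats La Cantina and Nori; loses to The Elm and Basilico → score 2.
Basilico has the best pairwise record.

Basilico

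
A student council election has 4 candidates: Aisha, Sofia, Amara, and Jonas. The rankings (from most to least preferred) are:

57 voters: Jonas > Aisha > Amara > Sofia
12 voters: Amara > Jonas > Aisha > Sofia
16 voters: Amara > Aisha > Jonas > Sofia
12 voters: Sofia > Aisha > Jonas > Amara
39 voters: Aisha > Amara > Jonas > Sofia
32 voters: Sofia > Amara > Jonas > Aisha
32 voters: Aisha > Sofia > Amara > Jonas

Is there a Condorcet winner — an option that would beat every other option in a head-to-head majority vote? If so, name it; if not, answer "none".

none

Checking pairwise contests:
Jonas beats Aisha 101–99.
Aisha beats Sofia 156–44.
Aisha beats Amara 140–60.
Amara beats Jonas 131–69.
Every option loses at least one head-to-head, so there is no Condorcet winner.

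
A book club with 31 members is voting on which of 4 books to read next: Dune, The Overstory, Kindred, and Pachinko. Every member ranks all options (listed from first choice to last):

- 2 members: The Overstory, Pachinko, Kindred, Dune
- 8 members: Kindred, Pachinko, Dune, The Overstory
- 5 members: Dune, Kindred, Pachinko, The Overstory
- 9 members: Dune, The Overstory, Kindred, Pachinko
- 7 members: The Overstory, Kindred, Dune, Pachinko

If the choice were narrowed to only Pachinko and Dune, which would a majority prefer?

Dune

Voters preferring Pachinko to Dune: 10; preferring Dune to Pachinko: 21.
Dune wins the head-to-head.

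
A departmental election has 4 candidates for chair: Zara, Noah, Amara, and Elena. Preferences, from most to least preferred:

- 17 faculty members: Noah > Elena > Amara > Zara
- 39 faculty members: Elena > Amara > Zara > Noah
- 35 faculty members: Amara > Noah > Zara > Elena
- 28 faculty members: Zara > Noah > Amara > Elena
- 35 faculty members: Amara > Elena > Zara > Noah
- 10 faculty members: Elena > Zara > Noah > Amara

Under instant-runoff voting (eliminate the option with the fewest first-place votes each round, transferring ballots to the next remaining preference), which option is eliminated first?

Round 1: Zara 28, Noah 17, Amara 70, Elena 49. Eliminate Noah.

Noah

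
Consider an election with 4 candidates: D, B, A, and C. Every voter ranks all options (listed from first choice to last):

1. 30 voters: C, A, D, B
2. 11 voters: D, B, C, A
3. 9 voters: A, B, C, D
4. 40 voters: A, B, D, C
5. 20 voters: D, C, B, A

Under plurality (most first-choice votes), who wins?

A

First-place votes: D 31, B 0, A 49, C 30.
A has the most first-place votes.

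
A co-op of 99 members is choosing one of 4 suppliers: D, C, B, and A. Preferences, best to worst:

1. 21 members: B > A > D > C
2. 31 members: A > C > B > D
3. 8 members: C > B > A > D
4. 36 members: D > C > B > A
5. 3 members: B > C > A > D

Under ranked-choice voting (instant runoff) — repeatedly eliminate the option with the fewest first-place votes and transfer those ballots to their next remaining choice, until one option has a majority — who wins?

Round 1: D 36, C 8, B 24, A 31. Eliminate C.
Round 2: D 36, B 32, A 31. Eliminate A.
Round 3: D 36, B 63. B has a majority.

B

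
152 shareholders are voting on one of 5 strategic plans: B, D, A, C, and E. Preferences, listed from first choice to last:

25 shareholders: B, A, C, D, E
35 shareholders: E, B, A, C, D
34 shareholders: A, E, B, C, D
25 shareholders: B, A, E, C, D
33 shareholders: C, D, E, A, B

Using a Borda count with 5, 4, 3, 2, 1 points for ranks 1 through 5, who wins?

A

B: 25·5 + 35·4 + 34·3 + 25·5 + 33·1 = 525
D: 25·2 + 35·1 + 34·1 + 25·1 + 33·4 = 276
A: 25·4 + 35·3 + 34·5 + 25·4 + 33·2 = 541
C: 25·3 + 35·2 + 34·2 + 25·2 + 33·5 = 428
E: 25·1 + 35·5 + 34·4 + 25·3 + 33·3 = 510
A has the highest Borda score (541).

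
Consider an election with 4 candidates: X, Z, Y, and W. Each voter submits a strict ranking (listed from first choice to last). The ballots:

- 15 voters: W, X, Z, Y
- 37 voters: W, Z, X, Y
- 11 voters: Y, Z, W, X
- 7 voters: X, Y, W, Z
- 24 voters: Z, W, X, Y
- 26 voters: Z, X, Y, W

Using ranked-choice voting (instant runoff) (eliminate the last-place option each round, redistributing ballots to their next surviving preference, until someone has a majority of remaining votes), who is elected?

Round 1: X 7, Z 50, Y 11, W 52. Eliminate X.
Round 2: Z 50, Y 18, W 52. Eliminate Y.
Round 3: Z 61, W 59. Z has a majority.

Z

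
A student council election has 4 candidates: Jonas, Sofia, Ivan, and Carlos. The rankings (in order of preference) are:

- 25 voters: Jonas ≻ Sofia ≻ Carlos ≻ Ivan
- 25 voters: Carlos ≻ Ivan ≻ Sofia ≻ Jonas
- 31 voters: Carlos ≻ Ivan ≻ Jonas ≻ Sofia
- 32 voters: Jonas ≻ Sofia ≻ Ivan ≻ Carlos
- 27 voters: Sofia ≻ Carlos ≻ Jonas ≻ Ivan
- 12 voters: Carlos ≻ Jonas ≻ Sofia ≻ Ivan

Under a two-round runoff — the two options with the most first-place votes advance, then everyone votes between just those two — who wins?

Round 1 first-place votes: Jonas 57, Sofia 27, Ivan 0, Carlos 68.
Carlos and Jonas advance.
Runoff: Carlos is preferred to Jonas by 95 voters; Jonas by 57.
Carlos wins the runoff.

Carlos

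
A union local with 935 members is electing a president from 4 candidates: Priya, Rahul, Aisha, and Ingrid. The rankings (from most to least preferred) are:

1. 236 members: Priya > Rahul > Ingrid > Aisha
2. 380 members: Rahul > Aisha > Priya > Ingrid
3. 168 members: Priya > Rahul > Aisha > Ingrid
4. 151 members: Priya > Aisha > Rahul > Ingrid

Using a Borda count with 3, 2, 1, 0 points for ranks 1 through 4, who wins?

Rahul

Priya: 236·3 + 380·1 + 168·3 + 151·3 = 2045
Rahul: 236·2 + 380·3 + 168·2 + 151·1 = 2099
Aisha: 236·0 + 380·2 + 168·1 + 151·2 = 1230
Ingrid: 236·1 + 380·0 + 168·0 + 151·0 = 236
Rahul has the highest Borda score (2099).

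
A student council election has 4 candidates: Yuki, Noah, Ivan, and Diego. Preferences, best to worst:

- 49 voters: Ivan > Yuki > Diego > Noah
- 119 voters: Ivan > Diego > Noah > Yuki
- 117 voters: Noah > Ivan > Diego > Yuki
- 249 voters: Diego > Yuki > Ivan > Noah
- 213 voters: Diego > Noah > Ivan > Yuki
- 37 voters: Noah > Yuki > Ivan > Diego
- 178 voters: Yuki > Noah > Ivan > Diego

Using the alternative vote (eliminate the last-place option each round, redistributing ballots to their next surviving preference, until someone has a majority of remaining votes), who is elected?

Ivan

Round 1: Yuki 178, Noah 154, Ivan 168, Diego 462. Eliminate Noah.
Round 2: Yuki 215, Ivan 285, Diego 462. Eliminate Yuki.
Round 3: Ivan 500, Diego 462. Ivan has a majority.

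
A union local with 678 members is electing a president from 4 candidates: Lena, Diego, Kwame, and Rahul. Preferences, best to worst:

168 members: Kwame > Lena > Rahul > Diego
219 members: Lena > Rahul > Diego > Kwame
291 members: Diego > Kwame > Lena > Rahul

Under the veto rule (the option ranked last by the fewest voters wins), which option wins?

Lena

Last-place votes: Lena 0, Diego 168, Kwame 219, Rahul 291.
Lena is ranked last by the fewest voters, so Lena wins.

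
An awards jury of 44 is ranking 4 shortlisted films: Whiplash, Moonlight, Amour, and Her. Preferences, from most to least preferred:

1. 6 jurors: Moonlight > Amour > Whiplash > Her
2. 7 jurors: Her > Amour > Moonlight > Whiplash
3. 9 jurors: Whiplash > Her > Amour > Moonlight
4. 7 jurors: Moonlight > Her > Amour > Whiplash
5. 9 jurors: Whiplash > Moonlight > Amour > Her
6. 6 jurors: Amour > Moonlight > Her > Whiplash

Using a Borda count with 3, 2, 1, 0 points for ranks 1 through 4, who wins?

Moonlight

Whiplash: 6·1 + 7·0 + 9·3 + 7·0 + 9·3 + 6·0 = 60
Moonlight: 6·3 + 7·1 + 9·0 + 7·3 + 9·2 + 6·2 = 76
Amour: 6·2 + 7·2 + 9·1 + 7·1 + 9·1 + 6·3 = 69
Her: 6·0 + 7·3 + 9·2 + 7·2 + 9·0 + 6·1 = 59
Moonlight has the highest Borda score (76).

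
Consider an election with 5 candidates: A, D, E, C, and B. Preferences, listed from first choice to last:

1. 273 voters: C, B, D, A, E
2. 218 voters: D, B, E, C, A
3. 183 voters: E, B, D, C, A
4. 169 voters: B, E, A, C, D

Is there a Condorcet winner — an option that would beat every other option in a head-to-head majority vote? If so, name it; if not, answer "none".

B vs A: 843–0 for B.
B vs D: 625–218 for B.
B vs E: 660–183 for B.
B vs C: 570–273 for B.
B beats every other option head-to-head.

B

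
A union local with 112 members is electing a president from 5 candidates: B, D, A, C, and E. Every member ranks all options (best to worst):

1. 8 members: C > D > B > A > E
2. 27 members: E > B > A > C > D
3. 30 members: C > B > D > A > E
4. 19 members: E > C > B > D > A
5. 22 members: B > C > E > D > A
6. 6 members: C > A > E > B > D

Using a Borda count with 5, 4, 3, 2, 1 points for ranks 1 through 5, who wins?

B: 8·3 + 27·4 + 30·4 + 19·3 + 22·5 + 6·2 = 431
D: 8·4 + 27·1 + 30·3 + 19·2 + 22·2 + 6·1 = 237
A: 8·2 + 27·3 + 30·2 + 19·1 + 22·1 + 6·4 = 222
C: 8·5 + 27·2 + 30·5 + 19·4 + 22·4 + 6·5 = 438
E: 8·1 + 27·5 + 30·1 + 19·5 + 22·3 + 6·3 = 352
C has the highest Borda score (438).

C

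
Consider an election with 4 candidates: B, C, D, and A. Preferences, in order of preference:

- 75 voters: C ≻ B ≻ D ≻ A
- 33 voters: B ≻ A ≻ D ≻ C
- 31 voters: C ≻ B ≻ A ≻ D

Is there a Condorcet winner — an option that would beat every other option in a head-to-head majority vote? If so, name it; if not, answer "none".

C vs B: 106–33 for C.
C vs D: 106–33 for C.
C vs A: 106–33 for C.
C beats every other option head-to-head.

C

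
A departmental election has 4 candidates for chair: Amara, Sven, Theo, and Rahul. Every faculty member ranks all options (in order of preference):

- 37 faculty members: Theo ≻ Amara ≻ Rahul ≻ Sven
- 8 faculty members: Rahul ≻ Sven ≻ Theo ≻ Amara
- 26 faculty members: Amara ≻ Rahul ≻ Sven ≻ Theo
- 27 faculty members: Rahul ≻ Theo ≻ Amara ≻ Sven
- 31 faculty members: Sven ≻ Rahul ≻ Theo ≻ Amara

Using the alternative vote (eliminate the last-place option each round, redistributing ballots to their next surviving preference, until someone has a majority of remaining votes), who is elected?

Rahul

Round 1: Amara 26, Sven 31, Theo 37, Rahul 35. Eliminate Amara.
Round 2: Sven 31, Theo 37, Rahul 61. Eliminate Sven.
Round 3: Theo 37, Rahul 92. Rahul has a majority.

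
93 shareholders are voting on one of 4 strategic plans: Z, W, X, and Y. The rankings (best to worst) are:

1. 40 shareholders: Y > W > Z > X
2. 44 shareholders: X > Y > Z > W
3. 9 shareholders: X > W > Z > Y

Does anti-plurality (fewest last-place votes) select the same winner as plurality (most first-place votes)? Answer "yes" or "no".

no

Anti-plurality — last-place votes: Z 0, W 44, X 40, Y 9. Winner: Z.
Plurality — first-place votes: Z 0, W 0, X 53, Y 40. Winner: X.
The two methods disagree.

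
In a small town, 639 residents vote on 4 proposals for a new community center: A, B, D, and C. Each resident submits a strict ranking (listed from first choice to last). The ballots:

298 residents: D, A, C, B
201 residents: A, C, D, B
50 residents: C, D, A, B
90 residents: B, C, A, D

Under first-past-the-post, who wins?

D

First-place votes: A 201, B 90, D 298, C 50.
D has the most first-place votes.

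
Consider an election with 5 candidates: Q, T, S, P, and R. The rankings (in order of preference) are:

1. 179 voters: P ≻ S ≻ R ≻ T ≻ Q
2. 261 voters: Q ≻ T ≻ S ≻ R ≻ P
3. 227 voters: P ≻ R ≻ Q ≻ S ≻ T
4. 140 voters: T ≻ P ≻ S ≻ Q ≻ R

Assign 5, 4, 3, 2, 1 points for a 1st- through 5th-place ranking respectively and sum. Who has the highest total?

Q: 179·1 + 261·5 + 227·3 + 140·2 = 2445
T: 179·2 + 261·4 + 227·1 + 140·5 = 2329
S: 179·4 + 261·3 + 227·2 + 140·3 = 2373
P: 179·5 + 261·1 + 227·5 + 140·4 = 2851
R: 179·3 + 261·2 + 227·4 + 140·1 = 2107
P has the highest Borda score (2851).

P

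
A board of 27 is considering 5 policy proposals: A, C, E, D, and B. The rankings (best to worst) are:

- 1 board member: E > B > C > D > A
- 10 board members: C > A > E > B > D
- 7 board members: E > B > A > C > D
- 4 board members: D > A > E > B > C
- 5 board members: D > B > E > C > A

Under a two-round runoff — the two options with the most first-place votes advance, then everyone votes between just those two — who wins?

Round 1 first-place votes: A 0, C 10, E 8, D 9, B 0.
C and D advance.
Runoff: C is preferred to D by 18 voters; D by 9.
C wins the runoff.

C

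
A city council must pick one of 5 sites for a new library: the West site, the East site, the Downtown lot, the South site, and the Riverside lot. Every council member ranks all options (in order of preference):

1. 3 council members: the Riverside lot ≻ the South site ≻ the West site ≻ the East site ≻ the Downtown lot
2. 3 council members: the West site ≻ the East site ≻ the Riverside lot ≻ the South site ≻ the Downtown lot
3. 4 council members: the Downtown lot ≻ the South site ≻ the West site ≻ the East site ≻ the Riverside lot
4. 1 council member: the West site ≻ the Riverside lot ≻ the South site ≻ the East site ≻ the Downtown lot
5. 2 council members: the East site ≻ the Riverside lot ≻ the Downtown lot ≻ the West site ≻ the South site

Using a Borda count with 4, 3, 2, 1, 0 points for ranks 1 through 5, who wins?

the West site

the West site: 3·2 + 3·4 + 4·2 + 1·4 + 2·1 = 32
the East site: 3·1 + 3·3 + 4·1 + 1·1 + 2·4 = 25
the Downtown lot: 3·0 + 3·0 + 4·4 + 1·0 + 2·2 = 20
the South site: 3·3 + 3·1 + 4·3 + 1·2 + 2·0 = 26
the Riverside lot: 3·4 + 3·2 + 4·0 + 1·3 + 2·3 = 27
the West site has the highest Borda score (32).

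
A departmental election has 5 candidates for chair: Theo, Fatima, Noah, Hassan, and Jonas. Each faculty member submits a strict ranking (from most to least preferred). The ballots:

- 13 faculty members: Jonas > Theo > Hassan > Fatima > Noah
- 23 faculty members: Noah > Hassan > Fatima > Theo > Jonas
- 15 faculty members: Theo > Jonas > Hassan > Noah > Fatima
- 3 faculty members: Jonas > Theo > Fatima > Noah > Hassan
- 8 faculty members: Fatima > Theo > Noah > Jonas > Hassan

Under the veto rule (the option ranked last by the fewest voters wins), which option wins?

Theo

Last-place votes: Theo 0, Fatima 15, Noah 13, Hassan 11, Jonas 23.
Theo is ranked last by the fewest voters, so Theo wins.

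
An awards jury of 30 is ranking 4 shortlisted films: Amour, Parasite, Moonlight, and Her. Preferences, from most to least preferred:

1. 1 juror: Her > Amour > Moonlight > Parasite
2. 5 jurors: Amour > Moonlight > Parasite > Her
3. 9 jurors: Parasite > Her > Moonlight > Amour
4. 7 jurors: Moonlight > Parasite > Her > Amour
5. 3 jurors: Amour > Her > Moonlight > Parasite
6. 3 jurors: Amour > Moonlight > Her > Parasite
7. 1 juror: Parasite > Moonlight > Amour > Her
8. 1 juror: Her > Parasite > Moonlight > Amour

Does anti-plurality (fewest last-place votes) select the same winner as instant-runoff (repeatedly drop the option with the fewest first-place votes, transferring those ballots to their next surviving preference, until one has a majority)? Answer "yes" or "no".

no

Anti-plurality — last-place votes: Amour 17, Parasite 7, Moonlight 0, Her 6. Winner: Moonlight.
Instant-runoff — R1 Amour 11, Parasite 10, Moonlight 7, Her 2 (Her out); R2 Amour 12, Parasite 11, Moonlight 7 (Moonlight out); R3 Amour 12, Parasite 18 (Parasite winner). Winner: Parasite.
The two methods disagree.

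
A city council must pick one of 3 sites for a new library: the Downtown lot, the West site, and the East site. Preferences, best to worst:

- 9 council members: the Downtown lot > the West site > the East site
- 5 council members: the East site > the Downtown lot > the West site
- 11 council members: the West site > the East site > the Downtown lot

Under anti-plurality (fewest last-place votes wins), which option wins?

Last-place votes: the Downtown lot 11, the West site 5, the East site 9.
the West site is ranked last by the fewest voters, so the West site wins.

the West site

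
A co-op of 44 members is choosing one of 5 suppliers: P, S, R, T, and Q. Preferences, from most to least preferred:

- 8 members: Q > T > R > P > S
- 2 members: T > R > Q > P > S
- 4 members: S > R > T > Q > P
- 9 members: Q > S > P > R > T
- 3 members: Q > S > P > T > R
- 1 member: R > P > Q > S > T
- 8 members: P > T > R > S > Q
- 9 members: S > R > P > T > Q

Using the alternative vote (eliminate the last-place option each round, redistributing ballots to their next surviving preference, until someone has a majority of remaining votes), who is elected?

Round 1: P 8, S 13, R 1, T 2, Q 20. Eliminate R.
Round 2: P 9, S 13, T 2, Q 20. Eliminate T.
Round 3: P 9, S 13, Q 22. Eliminate P.
Round 4: S 21, Q 23. Q has a majority.

Q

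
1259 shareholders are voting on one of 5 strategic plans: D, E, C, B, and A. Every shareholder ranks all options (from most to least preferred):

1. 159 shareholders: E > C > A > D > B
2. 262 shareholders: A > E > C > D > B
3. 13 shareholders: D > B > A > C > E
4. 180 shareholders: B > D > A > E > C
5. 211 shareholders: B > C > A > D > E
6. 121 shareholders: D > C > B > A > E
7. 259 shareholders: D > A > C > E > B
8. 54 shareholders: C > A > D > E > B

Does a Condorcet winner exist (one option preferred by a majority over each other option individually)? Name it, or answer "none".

A vs D: 686–573 for A.
A vs E: 1100–159 for A.
A vs C: 714–545 for A.
A vs B: 734–525 for A.
A beats every other option head-to-head.

A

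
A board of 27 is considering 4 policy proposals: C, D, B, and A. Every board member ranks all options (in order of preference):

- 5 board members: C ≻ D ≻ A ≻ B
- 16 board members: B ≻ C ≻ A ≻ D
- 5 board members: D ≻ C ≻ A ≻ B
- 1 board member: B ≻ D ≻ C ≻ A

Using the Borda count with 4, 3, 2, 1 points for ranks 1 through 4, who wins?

C

C: 5·4 + 16·3 + 5·3 + 1·2 = 85
D: 5·3 + 16·1 + 5·4 + 1·3 = 54
B: 5·1 + 16·4 + 5·1 + 1·4 = 78
A: 5·2 + 16·2 + 5·2 + 1·1 = 53
C has the highest Borda score (85).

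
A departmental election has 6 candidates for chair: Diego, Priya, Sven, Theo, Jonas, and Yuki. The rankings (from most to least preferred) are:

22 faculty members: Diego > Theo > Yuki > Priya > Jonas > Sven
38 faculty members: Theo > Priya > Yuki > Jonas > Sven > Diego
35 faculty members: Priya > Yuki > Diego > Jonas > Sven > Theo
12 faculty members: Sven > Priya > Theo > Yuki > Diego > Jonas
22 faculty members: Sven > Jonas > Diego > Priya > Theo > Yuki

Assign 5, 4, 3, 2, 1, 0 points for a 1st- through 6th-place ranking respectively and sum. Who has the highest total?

Priya

Diego: 22·5 + 38·0 + 35·3 + 12·1 + 22·3 = 293
Priya: 22·2 + 38·4 + 35·5 + 12·4 + 22·2 = 463
Sven: 22·0 + 38·1 + 35·1 + 12·5 + 22·5 = 243
Theo: 22·4 + 38·5 + 35·0 + 12·3 + 22·1 = 336
Jonas: 22·1 + 38·2 + 35·2 + 12·0 + 22·4 = 256
Yuki: 22·3 + 38·3 + 35·4 + 12·2 + 22·0 = 344
Priya has the highest Borda score (463).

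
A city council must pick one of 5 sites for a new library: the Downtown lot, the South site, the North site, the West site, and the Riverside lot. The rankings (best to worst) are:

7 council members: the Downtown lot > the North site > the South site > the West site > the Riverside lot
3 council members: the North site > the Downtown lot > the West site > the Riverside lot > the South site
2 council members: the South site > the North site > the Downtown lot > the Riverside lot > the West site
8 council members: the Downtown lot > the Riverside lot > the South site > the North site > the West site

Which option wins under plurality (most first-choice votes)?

First-place votes: the Downtown lot 15, the South site 2, the North site 3, the West site 0, the Riverside lot 0.
the Downtown lot has the most first-place votes.

the Downtown lot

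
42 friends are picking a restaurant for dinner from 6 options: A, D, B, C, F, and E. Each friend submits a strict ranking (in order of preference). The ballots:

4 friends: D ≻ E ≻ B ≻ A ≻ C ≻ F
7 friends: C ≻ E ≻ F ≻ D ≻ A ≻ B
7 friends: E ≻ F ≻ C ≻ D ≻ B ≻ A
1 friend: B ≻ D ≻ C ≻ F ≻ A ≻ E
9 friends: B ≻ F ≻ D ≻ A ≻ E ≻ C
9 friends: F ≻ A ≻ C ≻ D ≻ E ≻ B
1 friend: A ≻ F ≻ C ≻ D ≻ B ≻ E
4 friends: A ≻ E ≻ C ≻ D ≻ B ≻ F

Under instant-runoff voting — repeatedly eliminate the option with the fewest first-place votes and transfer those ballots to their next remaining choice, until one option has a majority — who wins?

E

Round 1: A 5, D 4, B 10, C 7, F 9, E 7. Eliminate D.
Round 2: A 5, B 10, C 7, F 9, E 11. Eliminate A.
Round 3: B 10, C 7, F 10, E 15. Eliminate C.
Round 4: B 10, F 10, E 22. E has a majority.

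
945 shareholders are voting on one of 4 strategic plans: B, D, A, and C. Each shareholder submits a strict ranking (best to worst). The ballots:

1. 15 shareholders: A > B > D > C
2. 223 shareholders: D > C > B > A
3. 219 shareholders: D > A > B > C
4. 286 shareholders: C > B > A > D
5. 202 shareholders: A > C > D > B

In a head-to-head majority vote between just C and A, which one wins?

Voters preferring C to A: 509; preferring A to C: 436.
C wins the head-to-head.

C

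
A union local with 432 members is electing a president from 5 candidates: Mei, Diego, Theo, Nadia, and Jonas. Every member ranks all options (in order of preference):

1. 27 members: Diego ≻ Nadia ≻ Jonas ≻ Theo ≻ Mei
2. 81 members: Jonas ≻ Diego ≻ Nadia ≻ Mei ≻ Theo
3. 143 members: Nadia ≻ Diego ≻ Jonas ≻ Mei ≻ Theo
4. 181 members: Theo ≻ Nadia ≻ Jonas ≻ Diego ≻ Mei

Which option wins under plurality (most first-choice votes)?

Theo

First-place votes: Mei 0, Diego 27, Theo 181, Nadia 143, Jonas 81.
Theo has the most first-place votes.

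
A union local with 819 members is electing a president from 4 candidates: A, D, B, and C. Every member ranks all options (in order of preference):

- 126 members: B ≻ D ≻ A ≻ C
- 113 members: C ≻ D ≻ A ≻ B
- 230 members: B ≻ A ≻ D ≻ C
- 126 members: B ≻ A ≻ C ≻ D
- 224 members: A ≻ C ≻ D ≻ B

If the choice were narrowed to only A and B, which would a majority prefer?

B

Voters preferring A to B: 337; preferring B to A: 482.
B wins the head-to-head.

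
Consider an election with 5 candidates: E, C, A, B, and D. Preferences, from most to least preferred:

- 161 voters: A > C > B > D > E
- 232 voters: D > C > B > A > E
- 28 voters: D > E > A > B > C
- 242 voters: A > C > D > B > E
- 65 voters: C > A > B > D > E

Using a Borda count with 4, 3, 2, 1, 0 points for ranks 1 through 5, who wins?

E: 161·0 + 232·0 + 28·3 + 242·0 + 65·0 = 84
C: 161·3 + 232·3 + 28·0 + 242·3 + 65·4 = 2165
A: 161·4 + 232·1 + 28·2 + 242·4 + 65·3 = 2095
B: 161·2 + 232·2 + 28·1 + 242·1 + 65·2 = 1186
D: 161·1 + 232·4 + 28·4 + 242·2 + 65·1 = 1750
C has the highest Borda score (2165).

C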